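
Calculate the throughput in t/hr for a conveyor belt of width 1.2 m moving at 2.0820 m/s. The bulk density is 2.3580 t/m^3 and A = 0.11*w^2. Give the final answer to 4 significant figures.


A = 0.11 * 1.2^2 = 0.1584 m^2
C = 0.1584 * 2.0820 * 2.3580 * 3600
C = 2800 t/hr


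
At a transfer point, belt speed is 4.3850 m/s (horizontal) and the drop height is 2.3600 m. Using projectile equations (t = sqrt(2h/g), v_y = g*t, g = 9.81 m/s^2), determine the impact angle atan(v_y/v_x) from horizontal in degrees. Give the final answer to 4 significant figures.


t = sqrt(2*2.3600/9.81) = 0.693644 s
v_y = 9.81 * 0.693644 = 6.80465 m/s
angle = atan(6.80465 / 4.3850) = 57.20 deg


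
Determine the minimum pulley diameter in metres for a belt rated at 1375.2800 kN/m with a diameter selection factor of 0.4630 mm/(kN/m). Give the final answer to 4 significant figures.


D = 1375.2800 * 0.4630 / 1000
D = 0.6368 m


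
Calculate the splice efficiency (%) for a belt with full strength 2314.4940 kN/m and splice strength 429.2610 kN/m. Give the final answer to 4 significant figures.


Eff = 429.2610 / 2314.4940 * 100
Eff = 18.55 %


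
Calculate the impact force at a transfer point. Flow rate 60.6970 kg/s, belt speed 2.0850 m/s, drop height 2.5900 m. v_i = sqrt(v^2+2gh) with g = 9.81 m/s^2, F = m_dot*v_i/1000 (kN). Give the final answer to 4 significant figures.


v_i = sqrt(2.0850^2 + 2*9.81*2.5900) = 7.42718 m/s
F = 60.6970 * 7.42718 / 1000
F = 0.4508 kN


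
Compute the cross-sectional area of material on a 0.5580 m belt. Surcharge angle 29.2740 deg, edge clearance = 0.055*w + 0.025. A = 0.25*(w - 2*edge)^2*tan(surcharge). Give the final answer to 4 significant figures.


edge = 0.055*0.5580 + 0.025 = 0.05569 m
ew = 0.5580 - 2*0.05569 = 0.44662 m
A = 0.25 * 0.44662^2 * tan(29.2740 deg)
A = 0.02795 m^2


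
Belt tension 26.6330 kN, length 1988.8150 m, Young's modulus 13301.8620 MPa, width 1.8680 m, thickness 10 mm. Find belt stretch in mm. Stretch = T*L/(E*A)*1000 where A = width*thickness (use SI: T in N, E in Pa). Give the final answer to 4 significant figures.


A = 1.8680 * 0.01 = 0.01868 m^2
Stretch = 26.6330*1000 * 1988.8150 / (13301.8620e6 * 0.01868) * 1000
Stretch = 213.2 mm


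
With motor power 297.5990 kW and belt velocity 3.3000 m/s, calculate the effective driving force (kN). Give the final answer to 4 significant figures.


Te = P / v = 297.5990 / 3.3000
Te = 90.18 kN


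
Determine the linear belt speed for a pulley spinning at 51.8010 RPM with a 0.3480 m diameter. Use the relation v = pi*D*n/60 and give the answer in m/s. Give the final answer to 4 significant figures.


v = pi * 0.3480 * 51.8010 / 60
v = 0.9439 m/s


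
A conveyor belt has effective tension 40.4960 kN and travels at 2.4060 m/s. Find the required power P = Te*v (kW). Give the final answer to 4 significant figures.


P = Te * v = 40.4960 * 2.4060
P = 97.43 kW


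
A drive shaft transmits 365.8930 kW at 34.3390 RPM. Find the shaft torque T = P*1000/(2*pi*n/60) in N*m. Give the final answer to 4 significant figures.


omega = 2*pi*34.3390/60 = 3.59597 rad/s
T = 365.8930*1000 / 3.59597
T = 101800 N*m


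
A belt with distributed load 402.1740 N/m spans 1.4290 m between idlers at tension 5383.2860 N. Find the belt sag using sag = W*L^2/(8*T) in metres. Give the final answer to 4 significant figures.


sag = 402.1740 * 1.4290^2 / (8 * 5383.2860)
sag = 0.01907 m


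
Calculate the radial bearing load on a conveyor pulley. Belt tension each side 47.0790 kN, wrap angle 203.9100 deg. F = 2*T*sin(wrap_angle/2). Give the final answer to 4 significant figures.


F = 2 * 47.0790 * sin(203.9100/2 deg)
F = 92.12 kN


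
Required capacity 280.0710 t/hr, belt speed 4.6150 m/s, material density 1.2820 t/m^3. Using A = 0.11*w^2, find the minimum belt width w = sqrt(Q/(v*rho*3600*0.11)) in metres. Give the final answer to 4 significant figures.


A_req = 280.0710 / (4.6150 * 1.2820 * 3600) = 0.0131494 m^2
w = sqrt(0.0131494 / 0.11)
w = 0.3457 m


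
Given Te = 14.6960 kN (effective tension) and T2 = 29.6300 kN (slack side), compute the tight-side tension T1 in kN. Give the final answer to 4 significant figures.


T1 = Te + T2 = 14.6960 + 29.6300
T1 = 44.33 kN


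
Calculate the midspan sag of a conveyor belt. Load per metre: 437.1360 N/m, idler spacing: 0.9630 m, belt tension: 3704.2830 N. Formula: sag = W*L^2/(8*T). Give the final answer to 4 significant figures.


sag = 437.1360 * 0.9630^2 / (8 * 3704.2830)
sag = 0.01368 m


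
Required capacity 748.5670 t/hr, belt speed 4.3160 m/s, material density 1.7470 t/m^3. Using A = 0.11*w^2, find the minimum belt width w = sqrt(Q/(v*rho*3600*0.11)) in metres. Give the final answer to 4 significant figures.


A_req = 748.5670 / (4.3160 * 1.7470 * 3600) = 0.0275774 m^2
w = sqrt(0.0275774 / 0.11)
w = 0.5007 m


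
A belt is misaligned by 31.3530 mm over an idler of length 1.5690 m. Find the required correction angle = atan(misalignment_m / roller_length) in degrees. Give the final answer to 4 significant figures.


misalign_m = 31.3530 / 1000 = 0.031353 m
angle = atan(0.031353 / 1.5690)
angle = 1.145 deg


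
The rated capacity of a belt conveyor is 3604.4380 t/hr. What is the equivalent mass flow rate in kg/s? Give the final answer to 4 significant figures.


m_dot = 3604.4380 * 1000 / 3600
m_dot = 1001 kg/s


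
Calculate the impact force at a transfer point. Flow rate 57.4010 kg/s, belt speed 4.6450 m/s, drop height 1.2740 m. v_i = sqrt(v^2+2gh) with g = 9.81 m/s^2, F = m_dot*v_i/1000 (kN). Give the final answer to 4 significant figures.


v_i = sqrt(4.6450^2 + 2*9.81*1.2740) = 6.82436 m/s
F = 57.4010 * 6.82436 / 1000
F = 0.3917 kN


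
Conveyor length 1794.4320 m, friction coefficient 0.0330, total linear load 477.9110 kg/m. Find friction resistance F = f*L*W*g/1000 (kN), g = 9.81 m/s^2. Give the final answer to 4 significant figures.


F = 0.0330 * 1794.4320 * 477.9110 * 9.81 / 1000
F = 277.6 kN


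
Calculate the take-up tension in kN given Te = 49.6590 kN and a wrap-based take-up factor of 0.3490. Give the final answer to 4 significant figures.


T_tu = 49.6590 * 0.3490
T_tu = 17.33 kN


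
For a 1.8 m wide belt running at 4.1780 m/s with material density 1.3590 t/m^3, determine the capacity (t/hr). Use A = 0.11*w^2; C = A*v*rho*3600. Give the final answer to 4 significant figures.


A = 0.11 * 1.8^2 = 0.3564 m^2
C = 0.3564 * 4.1780 * 1.3590 * 3600
C = 7285 t/hr


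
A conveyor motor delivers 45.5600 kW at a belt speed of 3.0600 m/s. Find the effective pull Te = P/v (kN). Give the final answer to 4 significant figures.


Te = P / v = 45.5600 / 3.0600
Te = 14.89 kN


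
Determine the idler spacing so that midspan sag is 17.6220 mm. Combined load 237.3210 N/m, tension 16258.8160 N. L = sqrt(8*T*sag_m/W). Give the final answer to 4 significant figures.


sag = 17.6220/1000 = 0.017622 m
L = sqrt(8 * 16258.8160 * 0.017622 / 237.3210)
L = 3.108 m


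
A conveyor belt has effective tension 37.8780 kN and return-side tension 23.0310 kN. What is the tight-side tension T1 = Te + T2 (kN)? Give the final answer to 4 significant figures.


T1 = Te + T2 = 37.8780 + 23.0310
T1 = 60.91 kN


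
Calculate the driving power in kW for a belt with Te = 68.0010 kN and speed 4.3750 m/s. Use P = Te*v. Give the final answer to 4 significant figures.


P = Te * v = 68.0010 * 4.3750
P = 297.5 kW


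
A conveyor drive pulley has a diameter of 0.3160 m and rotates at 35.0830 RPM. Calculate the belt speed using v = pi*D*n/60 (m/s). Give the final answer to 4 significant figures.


v = pi * 0.3160 * 35.0830 / 60
v = 0.5805 m/s


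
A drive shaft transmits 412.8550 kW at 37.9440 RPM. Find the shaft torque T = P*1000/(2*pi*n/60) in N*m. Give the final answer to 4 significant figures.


omega = 2*pi*37.9440/60 = 3.97349 rad/s
T = 412.8550*1000 / 3.97349
T = 103900 N*m


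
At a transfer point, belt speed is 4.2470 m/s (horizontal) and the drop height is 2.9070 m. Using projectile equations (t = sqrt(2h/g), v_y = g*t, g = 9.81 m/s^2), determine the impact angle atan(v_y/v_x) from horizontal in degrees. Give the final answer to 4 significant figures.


t = sqrt(2*2.9070/9.81) = 0.769844 s
v_y = 9.81 * 0.769844 = 7.55217 m/s
angle = atan(7.55217 / 4.2470) = 60.65 deg


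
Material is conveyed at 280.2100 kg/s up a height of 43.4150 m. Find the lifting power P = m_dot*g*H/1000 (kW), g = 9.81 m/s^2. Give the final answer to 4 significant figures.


P = 280.2100 * 9.81 * 43.4150 / 1000
P = 119.3 kW


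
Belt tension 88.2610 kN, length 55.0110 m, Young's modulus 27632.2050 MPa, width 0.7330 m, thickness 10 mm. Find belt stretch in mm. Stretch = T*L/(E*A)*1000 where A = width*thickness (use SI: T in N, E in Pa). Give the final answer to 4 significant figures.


A = 0.7330 * 0.01 = 0.00733 m^2
Stretch = 88.2610*1000 * 55.0110 / (27632.2050e6 * 0.00733) * 1000
Stretch = 23.97 mm


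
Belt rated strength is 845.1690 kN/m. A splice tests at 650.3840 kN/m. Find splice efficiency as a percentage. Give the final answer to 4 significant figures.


Eff = 650.3840 / 845.1690 * 100
Eff = 76.95 %


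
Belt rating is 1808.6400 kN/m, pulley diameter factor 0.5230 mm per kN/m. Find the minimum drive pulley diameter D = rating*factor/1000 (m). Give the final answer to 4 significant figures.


D = 1808.6400 * 0.5230 / 1000
D = 0.9459 m


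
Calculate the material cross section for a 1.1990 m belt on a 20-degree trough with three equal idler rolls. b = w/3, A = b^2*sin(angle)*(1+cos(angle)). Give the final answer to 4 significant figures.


b = 1.1990/3 = 0.399667 m
A = 0.399667^2 * sin(20 deg) * (1 + cos(20 deg))
A = 0.1060 m^2


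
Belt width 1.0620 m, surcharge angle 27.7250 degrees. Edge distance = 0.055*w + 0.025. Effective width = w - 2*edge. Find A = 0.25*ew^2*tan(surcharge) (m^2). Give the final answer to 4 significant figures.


edge = 0.055*1.0620 + 0.025 = 0.08341 m
ew = 1.0620 - 2*0.08341 = 0.89518 m
A = 0.25 * 0.89518^2 * tan(27.7250 deg)
A = 0.1053 m^2


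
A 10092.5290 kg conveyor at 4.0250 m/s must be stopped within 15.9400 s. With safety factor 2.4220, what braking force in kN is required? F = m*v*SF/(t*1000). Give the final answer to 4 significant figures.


F = 10092.5290 * 4.0250 / 15.9400 * 2.4220 / 1000
F = 6.172 kN


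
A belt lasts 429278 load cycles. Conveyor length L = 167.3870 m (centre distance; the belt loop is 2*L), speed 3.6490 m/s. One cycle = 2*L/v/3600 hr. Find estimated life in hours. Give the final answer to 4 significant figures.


cycle_time = 2 * 167.3870 / 3.6490 / 3600 = 0.0254845 hr
life = 429278 * 0.0254845 = 10940 hours


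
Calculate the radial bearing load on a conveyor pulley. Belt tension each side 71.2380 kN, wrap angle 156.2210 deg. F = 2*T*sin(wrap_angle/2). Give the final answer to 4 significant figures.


F = 2 * 71.2380 * sin(156.2210/2 deg)
F = 139.4 kN


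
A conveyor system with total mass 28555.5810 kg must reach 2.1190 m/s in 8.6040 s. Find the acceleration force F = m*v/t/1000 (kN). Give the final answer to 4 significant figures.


F = 28555.5810 * 2.1190 / 8.6040 / 1000
F = 7.033 kN


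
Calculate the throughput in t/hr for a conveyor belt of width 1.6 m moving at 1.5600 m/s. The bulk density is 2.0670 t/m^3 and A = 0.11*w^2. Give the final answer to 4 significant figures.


A = 0.11 * 1.6^2 = 0.2816 m^2
C = 0.2816 * 1.5600 * 2.0670 * 3600
C = 3269 t/hr


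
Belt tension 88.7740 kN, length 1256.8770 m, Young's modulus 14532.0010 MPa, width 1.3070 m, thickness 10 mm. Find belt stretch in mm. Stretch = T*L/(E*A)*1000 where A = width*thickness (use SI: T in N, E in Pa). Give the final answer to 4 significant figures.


A = 1.3070 * 0.01 = 0.01307 m^2
Stretch = 88.7740*1000 * 1256.8770 / (14532.0010e6 * 0.01307) * 1000
Stretch = 587.5 mm


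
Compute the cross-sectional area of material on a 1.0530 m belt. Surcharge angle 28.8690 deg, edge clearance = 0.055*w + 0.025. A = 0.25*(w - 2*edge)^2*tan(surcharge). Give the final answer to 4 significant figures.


edge = 0.055*1.0530 + 0.025 = 0.082915 m
ew = 1.0530 - 2*0.082915 = 0.88717 m
A = 0.25 * 0.88717^2 * tan(28.8690 deg)
A = 0.1085 m^2


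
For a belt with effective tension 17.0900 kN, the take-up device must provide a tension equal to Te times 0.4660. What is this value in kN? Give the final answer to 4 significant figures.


T_tu = 17.0900 * 0.4660
T_tu = 7.964 kN


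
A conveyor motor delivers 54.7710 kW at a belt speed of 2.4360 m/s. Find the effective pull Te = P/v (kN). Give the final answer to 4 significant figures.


Te = P / v = 54.7710 / 2.4360
Te = 22.48 kN


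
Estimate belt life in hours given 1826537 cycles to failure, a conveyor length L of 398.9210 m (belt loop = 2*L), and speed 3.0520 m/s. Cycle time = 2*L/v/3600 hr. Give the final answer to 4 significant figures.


cycle_time = 2 * 398.9210 / 3.0520 / 3600 = 0.0726156 hr
life = 1826537 * 0.0726156 = 132600 hours


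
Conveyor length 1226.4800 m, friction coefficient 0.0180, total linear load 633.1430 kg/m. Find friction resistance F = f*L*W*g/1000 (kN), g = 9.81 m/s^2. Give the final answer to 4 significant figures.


F = 0.0180 * 1226.4800 * 633.1430 * 9.81 / 1000
F = 137.1 kN


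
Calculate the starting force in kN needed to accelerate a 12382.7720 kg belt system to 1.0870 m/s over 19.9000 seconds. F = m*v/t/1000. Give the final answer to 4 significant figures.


F = 12382.7720 * 1.0870 / 19.9000 / 1000
F = 0.6764 kN


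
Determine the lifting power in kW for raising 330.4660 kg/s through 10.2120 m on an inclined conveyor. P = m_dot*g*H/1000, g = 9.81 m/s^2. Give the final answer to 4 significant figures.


P = 330.4660 * 9.81 * 10.2120 / 1000
P = 33.11 kW


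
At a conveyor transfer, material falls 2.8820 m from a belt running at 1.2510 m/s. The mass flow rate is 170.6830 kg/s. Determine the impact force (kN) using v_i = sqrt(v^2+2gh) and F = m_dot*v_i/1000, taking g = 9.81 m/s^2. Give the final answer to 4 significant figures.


v_i = sqrt(1.2510^2 + 2*9.81*2.8820) = 7.62298 m/s
F = 170.6830 * 7.62298 / 1000
F = 1.301 kN


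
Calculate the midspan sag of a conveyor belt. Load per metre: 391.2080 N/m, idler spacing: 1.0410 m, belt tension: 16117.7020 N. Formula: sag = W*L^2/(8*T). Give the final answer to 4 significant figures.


sag = 391.2080 * 1.0410^2 / (8 * 16117.7020)
sag = 0.003288 m


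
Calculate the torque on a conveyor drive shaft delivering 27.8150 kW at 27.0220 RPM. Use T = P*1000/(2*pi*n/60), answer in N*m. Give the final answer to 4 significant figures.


omega = 2*pi*27.0220/60 = 2.82974 rad/s
T = 27.8150*1000 / 2.82974
T = 9830 N*m


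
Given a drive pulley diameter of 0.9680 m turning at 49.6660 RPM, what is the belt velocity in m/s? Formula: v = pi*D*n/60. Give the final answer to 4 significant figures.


v = pi * 0.9680 * 49.6660 / 60
v = 2.517 m/s


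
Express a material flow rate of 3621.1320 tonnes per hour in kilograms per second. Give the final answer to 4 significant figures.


m_dot = 3621.1320 * 1000 / 3600
m_dot = 1006 kg/s


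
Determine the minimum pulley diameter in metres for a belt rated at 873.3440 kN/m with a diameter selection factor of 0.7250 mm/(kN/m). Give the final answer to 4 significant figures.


D = 873.3440 * 0.7250 / 1000
D = 0.6332 m


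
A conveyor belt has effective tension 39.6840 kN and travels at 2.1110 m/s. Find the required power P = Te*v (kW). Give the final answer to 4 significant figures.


P = Te * v = 39.6840 * 2.1110
P = 83.77 kW


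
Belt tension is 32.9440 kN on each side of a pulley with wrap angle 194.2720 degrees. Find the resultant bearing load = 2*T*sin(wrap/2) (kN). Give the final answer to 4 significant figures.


F = 2 * 32.9440 * sin(194.2720/2 deg)
F = 65.38 kN


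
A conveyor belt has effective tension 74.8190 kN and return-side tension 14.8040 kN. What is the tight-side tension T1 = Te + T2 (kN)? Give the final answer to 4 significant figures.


T1 = Te + T2 = 74.8190 + 14.8040
T1 = 89.62 kN


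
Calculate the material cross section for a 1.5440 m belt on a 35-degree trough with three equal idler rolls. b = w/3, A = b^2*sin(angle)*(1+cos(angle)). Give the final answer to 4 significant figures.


b = 1.5440/3 = 0.514667 m
A = 0.514667^2 * sin(35 deg) * (1 + cos(35 deg))
A = 0.2764 m^2


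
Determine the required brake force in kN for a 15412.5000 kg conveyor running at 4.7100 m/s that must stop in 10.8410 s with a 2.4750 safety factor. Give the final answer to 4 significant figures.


F = 15412.5000 * 4.7100 / 10.8410 * 2.4750 / 1000
F = 16.57 kN


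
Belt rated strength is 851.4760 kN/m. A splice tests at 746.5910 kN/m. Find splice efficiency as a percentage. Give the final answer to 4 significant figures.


Eff = 746.5910 / 851.4760 * 100
Eff = 87.68 %


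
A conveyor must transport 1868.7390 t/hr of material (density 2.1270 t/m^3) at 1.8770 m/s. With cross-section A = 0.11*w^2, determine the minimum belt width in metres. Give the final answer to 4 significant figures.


A_req = 1868.7390 / (1.8770 * 2.1270 * 3600) = 0.130021 m^2
w = sqrt(0.130021 / 0.11)
w = 1.087 m


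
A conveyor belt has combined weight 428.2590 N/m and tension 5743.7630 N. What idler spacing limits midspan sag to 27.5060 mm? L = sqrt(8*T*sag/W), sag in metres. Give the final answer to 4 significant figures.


sag = 27.5060/1000 = 0.027506 m
L = sqrt(8 * 5743.7630 * 0.027506 / 428.2590)
L = 1.718 m


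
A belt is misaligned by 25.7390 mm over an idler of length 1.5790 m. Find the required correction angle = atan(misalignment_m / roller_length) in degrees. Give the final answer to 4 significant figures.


misalign_m = 25.7390 / 1000 = 0.025739 m
angle = atan(0.025739 / 1.5790)
angle = 0.9339 deg


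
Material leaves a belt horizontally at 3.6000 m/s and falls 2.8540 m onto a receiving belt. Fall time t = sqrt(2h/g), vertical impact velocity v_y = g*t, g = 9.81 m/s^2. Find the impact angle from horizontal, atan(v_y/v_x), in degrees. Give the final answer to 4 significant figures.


t = sqrt(2*2.8540/9.81) = 0.762794 s
v_y = 9.81 * 0.762794 = 7.48301 m/s
angle = atan(7.48301 / 3.6000) = 64.31 deg


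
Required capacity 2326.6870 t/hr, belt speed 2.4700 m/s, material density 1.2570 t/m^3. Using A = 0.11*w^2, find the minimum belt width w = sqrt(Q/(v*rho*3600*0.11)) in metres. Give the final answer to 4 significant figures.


A_req = 2326.6870 / (2.4700 * 1.2570 * 3600) = 0.208163 m^2
w = sqrt(0.208163 / 0.11)
w = 1.376 m


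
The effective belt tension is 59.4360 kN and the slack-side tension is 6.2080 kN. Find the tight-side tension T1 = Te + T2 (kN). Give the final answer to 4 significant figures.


T1 = Te + T2 = 59.4360 + 6.2080
T1 = 65.64 kN


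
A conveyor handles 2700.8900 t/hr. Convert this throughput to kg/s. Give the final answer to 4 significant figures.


m_dot = 2700.8900 * 1000 / 3600
m_dot = 750.2 kg/s


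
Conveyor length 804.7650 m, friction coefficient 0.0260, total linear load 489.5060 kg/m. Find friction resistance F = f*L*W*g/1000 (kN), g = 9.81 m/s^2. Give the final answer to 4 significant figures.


F = 0.0260 * 804.7650 * 489.5060 * 9.81 / 1000
F = 100.5 kN


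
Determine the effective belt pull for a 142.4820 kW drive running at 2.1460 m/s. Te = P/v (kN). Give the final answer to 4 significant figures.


Te = P / v = 142.4820 / 2.1460
Te = 66.39 kN


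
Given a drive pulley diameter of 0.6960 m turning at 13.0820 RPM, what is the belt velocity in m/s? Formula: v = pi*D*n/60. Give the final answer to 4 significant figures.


v = pi * 0.6960 * 13.0820 / 60
v = 0.4767 m/s


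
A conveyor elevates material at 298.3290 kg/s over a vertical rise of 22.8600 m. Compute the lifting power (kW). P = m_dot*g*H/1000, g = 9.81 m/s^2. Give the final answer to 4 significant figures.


P = 298.3290 * 9.81 * 22.8600 / 1000
P = 66.90 kW


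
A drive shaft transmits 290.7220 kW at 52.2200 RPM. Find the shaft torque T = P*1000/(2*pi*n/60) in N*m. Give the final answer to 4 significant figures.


omega = 2*pi*52.2200/60 = 5.46847 rad/s
T = 290.7220*1000 / 5.46847
T = 53160 N*m


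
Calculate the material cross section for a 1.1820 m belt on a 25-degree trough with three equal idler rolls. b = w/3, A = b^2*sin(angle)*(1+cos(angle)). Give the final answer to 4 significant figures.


b = 1.1820/3 = 0.394 m
A = 0.394^2 * sin(25 deg) * (1 + cos(25 deg))
A = 0.1251 m^2


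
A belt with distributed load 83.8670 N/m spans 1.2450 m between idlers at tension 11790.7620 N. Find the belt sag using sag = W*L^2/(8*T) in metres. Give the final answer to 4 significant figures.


sag = 83.8670 * 1.2450^2 / (8 * 11790.7620)
sag = 0.001378 m


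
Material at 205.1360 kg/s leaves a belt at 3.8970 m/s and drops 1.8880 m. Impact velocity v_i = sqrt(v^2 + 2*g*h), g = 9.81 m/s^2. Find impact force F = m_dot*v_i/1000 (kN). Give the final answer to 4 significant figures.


v_i = sqrt(3.8970^2 + 2*9.81*1.8880) = 7.22698 m/s
F = 205.1360 * 7.22698 / 1000
F = 1.483 kN


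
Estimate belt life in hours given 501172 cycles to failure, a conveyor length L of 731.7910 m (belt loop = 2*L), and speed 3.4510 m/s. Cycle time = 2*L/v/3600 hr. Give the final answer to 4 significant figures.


cycle_time = 2 * 731.7910 / 3.4510 / 3600 = 0.117807 hr
life = 501172 * 0.117807 = 59040 hours


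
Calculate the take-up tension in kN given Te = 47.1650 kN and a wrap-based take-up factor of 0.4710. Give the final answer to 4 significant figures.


T_tu = 47.1650 * 0.4710
T_tu = 22.21 kN


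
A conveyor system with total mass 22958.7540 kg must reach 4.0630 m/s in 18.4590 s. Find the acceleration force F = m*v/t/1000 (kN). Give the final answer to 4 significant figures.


F = 22958.7540 * 4.0630 / 18.4590 / 1000
F = 5.053 kN


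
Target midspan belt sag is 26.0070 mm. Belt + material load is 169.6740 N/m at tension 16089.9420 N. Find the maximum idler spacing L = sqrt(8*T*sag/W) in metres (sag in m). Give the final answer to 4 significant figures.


sag = 26.0070/1000 = 0.026007 m
L = sqrt(8 * 16089.9420 * 0.026007 / 169.6740)
L = 4.442 m


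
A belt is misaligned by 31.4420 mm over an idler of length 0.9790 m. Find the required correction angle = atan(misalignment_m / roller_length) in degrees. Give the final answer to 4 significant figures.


misalign_m = 31.4420 / 1000 = 0.031442 m
angle = atan(0.031442 / 0.9790)
angle = 1.840 deg


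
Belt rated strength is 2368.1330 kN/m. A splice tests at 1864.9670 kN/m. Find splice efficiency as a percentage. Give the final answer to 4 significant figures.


Eff = 1864.9670 / 2368.1330 * 100
Eff = 78.75 %


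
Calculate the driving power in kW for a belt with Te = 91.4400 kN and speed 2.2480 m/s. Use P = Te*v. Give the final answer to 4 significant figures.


P = Te * v = 91.4400 * 2.2480
P = 205.6 kW


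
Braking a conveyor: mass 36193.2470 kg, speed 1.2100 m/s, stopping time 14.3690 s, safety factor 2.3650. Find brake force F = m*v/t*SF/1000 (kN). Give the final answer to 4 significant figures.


F = 36193.2470 * 1.2100 / 14.3690 * 2.3650 / 1000
F = 7.208 kN


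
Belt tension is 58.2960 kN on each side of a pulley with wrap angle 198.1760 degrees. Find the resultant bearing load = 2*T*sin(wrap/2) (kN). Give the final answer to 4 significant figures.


F = 2 * 58.2960 * sin(198.1760/2 deg)
F = 115.1 kN


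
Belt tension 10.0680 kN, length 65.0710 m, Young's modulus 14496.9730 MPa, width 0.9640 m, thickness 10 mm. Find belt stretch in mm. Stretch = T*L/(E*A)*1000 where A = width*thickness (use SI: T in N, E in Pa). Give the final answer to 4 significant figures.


A = 0.9640 * 0.01 = 0.00964 m^2
Stretch = 10.0680*1000 * 65.0710 / (14496.9730e6 * 0.00964) * 1000
Stretch = 4.688 mm


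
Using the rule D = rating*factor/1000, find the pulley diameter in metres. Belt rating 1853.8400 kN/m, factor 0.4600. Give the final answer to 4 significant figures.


D = 1853.8400 * 0.4600 / 1000
D = 0.8528 m


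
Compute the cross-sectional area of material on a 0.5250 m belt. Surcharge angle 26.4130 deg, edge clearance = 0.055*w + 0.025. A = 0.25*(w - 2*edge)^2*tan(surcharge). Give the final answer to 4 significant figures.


edge = 0.055*0.5250 + 0.025 = 0.053875 m
ew = 0.5250 - 2*0.053875 = 0.41725 m
A = 0.25 * 0.41725^2 * tan(26.4130 deg)
A = 0.02162 m^2


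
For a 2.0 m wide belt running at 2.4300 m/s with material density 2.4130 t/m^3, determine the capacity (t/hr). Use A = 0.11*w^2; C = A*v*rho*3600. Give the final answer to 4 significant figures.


A = 0.11 * 2.0^2 = 0.44 m^2
C = 0.44 * 2.4300 * 2.4130 * 3600
C = 9288 t/hr


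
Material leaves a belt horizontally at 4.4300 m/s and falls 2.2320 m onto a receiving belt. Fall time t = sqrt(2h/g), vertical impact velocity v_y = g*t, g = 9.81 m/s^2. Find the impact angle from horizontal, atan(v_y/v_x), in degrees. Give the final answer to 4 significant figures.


t = sqrt(2*2.2320/9.81) = 0.674571 s
v_y = 9.81 * 0.674571 = 6.61754 m/s
angle = atan(6.61754 / 4.4300) = 56.20 deg


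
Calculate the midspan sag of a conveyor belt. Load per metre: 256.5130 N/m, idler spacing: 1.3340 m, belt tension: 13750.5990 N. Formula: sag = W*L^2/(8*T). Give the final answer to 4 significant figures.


sag = 256.5130 * 1.3340^2 / (8 * 13750.5990)
sag = 0.004150 m


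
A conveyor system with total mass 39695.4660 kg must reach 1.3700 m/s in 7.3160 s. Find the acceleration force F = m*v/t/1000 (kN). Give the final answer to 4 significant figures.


F = 39695.4660 * 1.3700 / 7.3160 / 1000
F = 7.433 kN


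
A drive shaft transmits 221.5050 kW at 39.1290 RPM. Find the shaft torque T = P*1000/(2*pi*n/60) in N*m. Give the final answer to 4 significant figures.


omega = 2*pi*39.1290/60 = 4.09758 rad/s
T = 221.5050*1000 / 4.09758
T = 54060 N*m


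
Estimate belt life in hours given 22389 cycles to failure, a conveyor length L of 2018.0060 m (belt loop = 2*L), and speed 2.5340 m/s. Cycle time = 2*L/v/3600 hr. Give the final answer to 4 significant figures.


cycle_time = 2 * 2018.0060 / 2.5340 / 3600 = 0.442429 hr
life = 22389 * 0.442429 = 9906 hours


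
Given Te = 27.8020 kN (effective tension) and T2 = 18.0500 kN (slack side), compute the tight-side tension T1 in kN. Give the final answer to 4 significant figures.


T1 = Te + T2 = 27.8020 + 18.0500
T1 = 45.85 kN


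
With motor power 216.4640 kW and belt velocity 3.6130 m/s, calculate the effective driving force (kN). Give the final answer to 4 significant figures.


Te = P / v = 216.4640 / 3.6130
Te = 59.91 kN


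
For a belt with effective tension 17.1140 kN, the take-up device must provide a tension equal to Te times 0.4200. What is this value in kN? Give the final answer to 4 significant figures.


T_tu = 17.1140 * 0.4200
T_tu = 7.188 kN


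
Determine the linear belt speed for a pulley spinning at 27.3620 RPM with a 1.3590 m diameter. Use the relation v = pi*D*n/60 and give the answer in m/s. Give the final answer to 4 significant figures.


v = pi * 1.3590 * 27.3620 / 60
v = 1.947 m/s


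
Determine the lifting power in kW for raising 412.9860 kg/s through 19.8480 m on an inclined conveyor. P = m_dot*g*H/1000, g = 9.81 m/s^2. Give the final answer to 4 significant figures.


P = 412.9860 * 9.81 * 19.8480 / 1000
P = 80.41 kW


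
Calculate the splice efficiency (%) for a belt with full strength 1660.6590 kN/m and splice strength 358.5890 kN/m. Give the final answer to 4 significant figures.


Eff = 358.5890 / 1660.6590 * 100
Eff = 21.59 %


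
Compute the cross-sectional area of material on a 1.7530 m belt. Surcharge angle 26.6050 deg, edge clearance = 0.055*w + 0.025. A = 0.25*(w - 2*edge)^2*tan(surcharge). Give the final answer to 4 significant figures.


edge = 0.055*1.7530 + 0.025 = 0.121415 m
ew = 1.7530 - 2*0.121415 = 1.51017 m
A = 0.25 * 1.51017^2 * tan(26.6050 deg)
A = 0.2856 m^2


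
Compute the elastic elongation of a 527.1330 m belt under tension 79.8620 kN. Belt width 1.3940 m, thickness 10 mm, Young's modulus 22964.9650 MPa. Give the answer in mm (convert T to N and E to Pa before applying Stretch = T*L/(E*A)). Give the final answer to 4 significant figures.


A = 1.3940 * 0.01 = 0.01394 m^2
Stretch = 79.8620*1000 * 527.1330 / (22964.9650e6 * 0.01394) * 1000
Stretch = 131.5 mm


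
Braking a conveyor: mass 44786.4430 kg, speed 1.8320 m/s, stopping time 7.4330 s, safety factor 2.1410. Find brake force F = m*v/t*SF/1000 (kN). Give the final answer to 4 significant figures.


F = 44786.4430 * 1.8320 / 7.4330 * 2.1410 / 1000
F = 23.63 kN


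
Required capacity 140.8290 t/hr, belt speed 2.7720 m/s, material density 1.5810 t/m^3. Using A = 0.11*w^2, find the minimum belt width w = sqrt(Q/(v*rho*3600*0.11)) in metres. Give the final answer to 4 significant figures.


A_req = 140.8290 / (2.7720 * 1.5810 * 3600) = 0.00892616 m^2
w = sqrt(0.00892616 / 0.11)
w = 0.2849 m


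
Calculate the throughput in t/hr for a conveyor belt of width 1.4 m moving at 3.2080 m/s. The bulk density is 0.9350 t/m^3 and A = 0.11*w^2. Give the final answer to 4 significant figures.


A = 0.11 * 1.4^2 = 0.2156 m^2
C = 0.2156 * 3.2080 * 0.9350 * 3600
C = 2328 t/hr


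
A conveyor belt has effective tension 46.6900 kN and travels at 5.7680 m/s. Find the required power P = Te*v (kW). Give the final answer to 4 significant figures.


P = Te * v = 46.6900 * 5.7680
P = 269.3 kW


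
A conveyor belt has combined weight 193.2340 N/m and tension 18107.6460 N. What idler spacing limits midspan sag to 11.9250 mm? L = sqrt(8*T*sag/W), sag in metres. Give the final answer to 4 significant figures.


sag = 11.9250/1000 = 0.011925 m
L = sqrt(8 * 18107.6460 * 0.011925 / 193.2340)
L = 2.990 m


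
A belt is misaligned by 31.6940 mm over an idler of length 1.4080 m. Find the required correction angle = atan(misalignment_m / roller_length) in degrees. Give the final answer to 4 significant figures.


misalign_m = 31.6940 / 1000 = 0.031694 m
angle = atan(0.031694 / 1.4080)
angle = 1.290 deg


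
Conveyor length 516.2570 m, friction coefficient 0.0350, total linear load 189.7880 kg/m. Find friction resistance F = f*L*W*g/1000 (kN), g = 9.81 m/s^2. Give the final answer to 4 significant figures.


F = 0.0350 * 516.2570 * 189.7880 * 9.81 / 1000
F = 33.64 kN


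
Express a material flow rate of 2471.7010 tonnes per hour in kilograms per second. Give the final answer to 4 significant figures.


m_dot = 2471.7010 * 1000 / 3600
m_dot = 686.6 kg/s


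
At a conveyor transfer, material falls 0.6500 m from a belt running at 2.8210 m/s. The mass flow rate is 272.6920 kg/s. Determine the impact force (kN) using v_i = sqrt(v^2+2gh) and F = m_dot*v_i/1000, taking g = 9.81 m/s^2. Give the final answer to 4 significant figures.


v_i = sqrt(2.8210^2 + 2*9.81*0.6500) = 4.55094 m/s
F = 272.6920 * 4.55094 / 1000
F = 1.241 kN


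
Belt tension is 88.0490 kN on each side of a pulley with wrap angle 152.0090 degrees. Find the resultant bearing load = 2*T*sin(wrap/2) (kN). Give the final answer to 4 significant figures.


F = 2 * 88.0490 * sin(152.0090/2 deg)
F = 170.9 kN


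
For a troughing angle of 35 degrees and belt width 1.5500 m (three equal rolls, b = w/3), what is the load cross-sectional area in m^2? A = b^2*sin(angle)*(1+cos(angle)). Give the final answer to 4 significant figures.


b = 1.5500/3 = 0.516667 m
A = 0.516667^2 * sin(35 deg) * (1 + cos(35 deg))
A = 0.2785 m^2


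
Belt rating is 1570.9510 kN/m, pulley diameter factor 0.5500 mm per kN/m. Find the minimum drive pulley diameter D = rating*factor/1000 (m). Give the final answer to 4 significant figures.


D = 1570.9510 * 0.5500 / 1000
D = 0.8640 m


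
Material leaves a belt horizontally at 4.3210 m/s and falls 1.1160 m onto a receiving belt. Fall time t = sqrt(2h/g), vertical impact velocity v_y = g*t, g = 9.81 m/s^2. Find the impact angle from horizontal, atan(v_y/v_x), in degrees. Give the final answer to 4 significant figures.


t = sqrt(2*1.1160/9.81) = 0.476994 s
v_y = 9.81 * 0.476994 = 4.67931 m/s
angle = atan(4.67931 / 4.3210) = 47.28 deg


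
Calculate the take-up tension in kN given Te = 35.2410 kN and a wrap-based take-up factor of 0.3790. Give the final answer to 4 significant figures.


T_tu = 35.2410 * 0.3790
T_tu = 13.36 kN


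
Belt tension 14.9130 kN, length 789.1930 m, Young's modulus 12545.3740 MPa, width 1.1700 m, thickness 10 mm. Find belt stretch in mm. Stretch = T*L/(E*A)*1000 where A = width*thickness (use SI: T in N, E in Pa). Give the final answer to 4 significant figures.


A = 1.1700 * 0.01 = 0.01170 m^2
Stretch = 14.9130*1000 * 789.1930 / (12545.3740e6 * 0.01170) * 1000
Stretch = 80.18 mm


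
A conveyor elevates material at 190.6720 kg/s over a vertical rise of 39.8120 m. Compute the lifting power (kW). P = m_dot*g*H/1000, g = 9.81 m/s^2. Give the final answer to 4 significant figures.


P = 190.6720 * 9.81 * 39.8120 / 1000
P = 74.47 kW


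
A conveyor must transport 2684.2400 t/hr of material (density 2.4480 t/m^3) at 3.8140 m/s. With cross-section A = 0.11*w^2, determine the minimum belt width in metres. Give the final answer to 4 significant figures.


A_req = 2684.2400 / (3.8140 * 2.4480 * 3600) = 0.0798595 m^2
w = sqrt(0.0798595 / 0.11)
w = 0.8521 m


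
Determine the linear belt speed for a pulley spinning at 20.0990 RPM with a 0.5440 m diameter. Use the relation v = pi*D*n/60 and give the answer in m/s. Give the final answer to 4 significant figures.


v = pi * 0.5440 * 20.0990 / 60
v = 0.5725 m/s


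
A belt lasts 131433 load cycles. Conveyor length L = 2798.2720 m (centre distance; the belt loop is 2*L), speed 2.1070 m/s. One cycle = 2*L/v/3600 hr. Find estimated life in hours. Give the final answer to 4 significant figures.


cycle_time = 2 * 2798.2720 / 2.1070 / 3600 = 0.737824 hr
life = 131433 * 0.737824 = 96970 hours


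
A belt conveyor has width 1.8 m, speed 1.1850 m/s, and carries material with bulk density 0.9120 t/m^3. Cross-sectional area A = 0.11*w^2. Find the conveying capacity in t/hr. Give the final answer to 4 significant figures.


A = 0.11 * 1.8^2 = 0.3564 m^2
C = 0.3564 * 1.1850 * 0.9120 * 3600
C = 1387 t/hr


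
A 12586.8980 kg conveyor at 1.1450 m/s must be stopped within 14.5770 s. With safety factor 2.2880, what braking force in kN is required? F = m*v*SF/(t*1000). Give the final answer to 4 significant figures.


F = 12586.8980 * 1.1450 / 14.5770 * 2.2880 / 1000
F = 2.262 kN


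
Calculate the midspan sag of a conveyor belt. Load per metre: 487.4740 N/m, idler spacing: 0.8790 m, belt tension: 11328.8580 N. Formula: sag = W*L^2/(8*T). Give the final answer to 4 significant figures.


sag = 487.4740 * 0.8790^2 / (8 * 11328.8580)
sag = 0.004156 m


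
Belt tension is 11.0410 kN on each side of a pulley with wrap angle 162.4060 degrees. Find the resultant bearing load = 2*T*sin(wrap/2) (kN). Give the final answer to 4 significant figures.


F = 2 * 11.0410 * sin(162.4060/2 deg)
F = 21.82 kN


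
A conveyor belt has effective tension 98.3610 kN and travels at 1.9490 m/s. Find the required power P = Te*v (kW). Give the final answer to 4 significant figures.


P = Te * v = 98.3610 * 1.9490
P = 191.7 kW


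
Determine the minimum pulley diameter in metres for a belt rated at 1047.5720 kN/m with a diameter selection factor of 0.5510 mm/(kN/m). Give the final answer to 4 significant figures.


D = 1047.5720 * 0.5510 / 1000
D = 0.5772 m


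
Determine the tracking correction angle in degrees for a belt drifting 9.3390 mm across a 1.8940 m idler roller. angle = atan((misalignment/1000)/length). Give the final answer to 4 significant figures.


misalign_m = 9.3390 / 1000 = 0.009339 m
angle = atan(0.009339 / 1.8940)
angle = 0.2825 deg


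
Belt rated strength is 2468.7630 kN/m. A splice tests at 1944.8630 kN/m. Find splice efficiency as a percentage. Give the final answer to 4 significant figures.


Eff = 1944.8630 / 2468.7630 * 100
Eff = 78.78 %


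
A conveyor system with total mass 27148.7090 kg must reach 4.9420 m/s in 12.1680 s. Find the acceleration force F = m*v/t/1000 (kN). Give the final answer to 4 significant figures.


F = 27148.7090 * 4.9420 / 12.1680 / 1000
F = 11.03 kN


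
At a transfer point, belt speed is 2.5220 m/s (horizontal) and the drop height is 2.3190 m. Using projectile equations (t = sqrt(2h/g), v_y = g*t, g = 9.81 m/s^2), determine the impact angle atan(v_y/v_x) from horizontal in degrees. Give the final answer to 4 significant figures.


t = sqrt(2*2.3190/9.81) = 0.687592 s
v_y = 9.81 * 0.687592 = 6.74528 m/s
angle = atan(6.74528 / 2.5220) = 69.50 deg


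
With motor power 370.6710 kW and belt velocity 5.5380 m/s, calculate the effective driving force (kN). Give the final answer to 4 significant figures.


Te = P / v = 370.6710 / 5.5380
Te = 66.93 kN


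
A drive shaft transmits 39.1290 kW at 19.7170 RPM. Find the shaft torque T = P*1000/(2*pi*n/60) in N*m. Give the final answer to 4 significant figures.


omega = 2*pi*19.7170/60 = 2.06476 rad/s
T = 39.1290*1000 / 2.06476
T = 18950 N*m


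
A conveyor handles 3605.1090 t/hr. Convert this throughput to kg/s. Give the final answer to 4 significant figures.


m_dot = 3605.1090 * 1000 / 3600
m_dot = 1001 kg/s


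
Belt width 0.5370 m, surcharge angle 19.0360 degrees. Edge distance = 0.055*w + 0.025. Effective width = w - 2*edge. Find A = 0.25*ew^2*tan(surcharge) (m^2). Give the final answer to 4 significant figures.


edge = 0.055*0.5370 + 0.025 = 0.054535 m
ew = 0.5370 - 2*0.054535 = 0.42793 m
A = 0.25 * 0.42793^2 * tan(19.0360 deg)
A = 0.01580 m^2


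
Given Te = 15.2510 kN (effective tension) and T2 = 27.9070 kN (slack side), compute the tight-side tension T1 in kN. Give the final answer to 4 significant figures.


T1 = Te + T2 = 15.2510 + 27.9070
T1 = 43.16 kN


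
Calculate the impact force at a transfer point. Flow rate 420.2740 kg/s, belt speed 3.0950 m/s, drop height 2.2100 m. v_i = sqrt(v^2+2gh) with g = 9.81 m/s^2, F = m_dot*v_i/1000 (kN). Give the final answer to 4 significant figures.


v_i = sqrt(3.0950^2 + 2*9.81*2.2100) = 7.27593 m/s
F = 420.2740 * 7.27593 / 1000
F = 3.058 kN


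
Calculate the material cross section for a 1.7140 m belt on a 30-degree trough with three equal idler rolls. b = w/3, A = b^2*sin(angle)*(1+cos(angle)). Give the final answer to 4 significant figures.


b = 1.7140/3 = 0.571333 m
A = 0.571333^2 * sin(30 deg) * (1 + cos(30 deg))
A = 0.3046 m^2


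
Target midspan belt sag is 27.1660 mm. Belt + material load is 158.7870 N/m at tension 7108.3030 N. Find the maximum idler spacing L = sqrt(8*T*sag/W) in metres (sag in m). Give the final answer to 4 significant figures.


sag = 27.1660/1000 = 0.027166 m
L = sqrt(8 * 7108.3030 * 0.027166 / 158.7870)
L = 3.119 m


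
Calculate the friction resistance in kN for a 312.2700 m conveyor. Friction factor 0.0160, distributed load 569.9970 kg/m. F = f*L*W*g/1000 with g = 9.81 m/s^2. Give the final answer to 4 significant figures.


F = 0.0160 * 312.2700 * 569.9970 * 9.81 / 1000
F = 27.94 kN


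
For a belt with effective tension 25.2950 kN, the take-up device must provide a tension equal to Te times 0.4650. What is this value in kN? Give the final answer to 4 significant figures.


T_tu = 25.2950 * 0.4650
T_tu = 11.76 kN


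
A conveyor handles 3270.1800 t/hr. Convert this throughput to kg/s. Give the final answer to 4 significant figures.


m_dot = 3270.1800 * 1000 / 3600
m_dot = 908.4 kg/s


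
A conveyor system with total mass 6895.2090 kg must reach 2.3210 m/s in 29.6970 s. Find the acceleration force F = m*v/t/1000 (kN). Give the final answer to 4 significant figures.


F = 6895.2090 * 2.3210 / 29.6970 / 1000
F = 0.5389 kN
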